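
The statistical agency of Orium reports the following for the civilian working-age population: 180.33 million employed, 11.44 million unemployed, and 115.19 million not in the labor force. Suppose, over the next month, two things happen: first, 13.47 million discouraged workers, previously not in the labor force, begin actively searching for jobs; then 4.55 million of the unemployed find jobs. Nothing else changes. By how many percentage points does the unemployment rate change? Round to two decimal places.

The unemployment rate changes by +3.95 percentage points.

Initially, labor force = 180.33 + 11.44 = 191.77 million, so u = 11.44/191.77 = 5.97%.
After the first change, unemployed and labor force both rise by 13.47 → E = 180.33, U = 24.91, labor force = 205.24 million.
After the second change, unemployed falls and employed rises by 4.55; labor force unchanged → E = 184.88, U = 20.36, labor force = 205.24 million.
New unemployment rate = 20.36 / 205.24 = 9.92%.
Change = 9.92% − 5.97% = +3.95 percentage points.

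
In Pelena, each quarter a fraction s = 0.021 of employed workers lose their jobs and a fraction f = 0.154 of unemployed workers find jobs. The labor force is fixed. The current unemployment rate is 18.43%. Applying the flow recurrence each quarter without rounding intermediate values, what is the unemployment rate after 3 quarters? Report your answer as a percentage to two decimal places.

Unemployment rate after three quarters ≈ 15.61%.

With a fixed labor force, u_{t+1} = u_t + s·(1−u_t) − f·u_t = u_t·(1−s−f) + s.
Here 1−s−f = 0.825 and s = 0.021.
u_1 = 0.184300 × 0.825 + 0.021 = 0.173047.
u_2 = 0.173047 × 0.825 + 0.021 = 0.163764.
u_3 = 0.163764 × 0.825 + 0.021 = 0.156105.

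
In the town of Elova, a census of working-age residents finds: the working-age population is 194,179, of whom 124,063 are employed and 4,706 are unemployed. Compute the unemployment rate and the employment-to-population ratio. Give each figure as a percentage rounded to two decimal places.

Unemployment rate ≈ 3.65%; employment-population ratio ≈ 63.89%.

Labor force = employed + unemployed = 124,063 + 4,706 = 128,769.
Unemployment rate = 4,706 / 128,769 = 3.65%.
Employment-population ratio = 124,063 / 194,179 = 63.89%.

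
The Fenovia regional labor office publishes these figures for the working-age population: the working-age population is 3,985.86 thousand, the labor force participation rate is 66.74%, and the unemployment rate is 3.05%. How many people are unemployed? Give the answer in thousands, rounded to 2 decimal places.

About 81.13 thousand are unemployed.

Labor force = 0.6674 × 3,985.86 = 2,660.16 thousand.
Unemployed = 0.0305 × 2,660.16 ≈ 81.13 thousand.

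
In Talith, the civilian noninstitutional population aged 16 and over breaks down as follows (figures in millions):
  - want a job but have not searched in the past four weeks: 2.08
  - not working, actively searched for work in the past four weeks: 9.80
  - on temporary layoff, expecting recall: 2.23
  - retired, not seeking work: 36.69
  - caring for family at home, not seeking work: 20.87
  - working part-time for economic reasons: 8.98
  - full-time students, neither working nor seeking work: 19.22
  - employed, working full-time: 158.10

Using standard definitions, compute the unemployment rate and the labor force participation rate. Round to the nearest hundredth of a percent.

Unemployment rate ≈ 6.72%; labor force participation rate ≈ 69.43%.

Employed = 8.98 + 158.10 = 167.08 million (anyone who worked, including part-time for economic reasons, counts as employed).
Unemployed = 9.80 + 2.23 = 12.03 million (jobless and actively searching, or on temporary layoff).
Labor force = 167.08 + 12.03 = 179.11 million.
Not in labor force = 2.08 + 36.69 + 20.87 + 19.22 = 78.86 million (those not working and not actively searching are outside the labor force — including those who want a job but have given up searching).
Civilian working-age population = 179.11 + 78.86 = 257.97 million.
Unemployment rate = 12.03 / 179.11 = 6.72%.
Labor force participation rate = 179.11 / 257.97 = 69.43%.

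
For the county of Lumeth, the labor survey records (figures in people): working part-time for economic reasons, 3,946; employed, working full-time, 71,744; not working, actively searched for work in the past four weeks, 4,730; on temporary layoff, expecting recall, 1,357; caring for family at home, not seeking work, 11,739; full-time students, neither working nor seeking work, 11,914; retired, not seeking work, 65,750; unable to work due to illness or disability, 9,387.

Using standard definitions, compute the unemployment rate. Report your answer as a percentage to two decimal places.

Unemployment rate ≈ 7.44%.

Employed = 3,946 + 71,744 = 75,690 (anyone who worked, including part-time for economic reasons, counts as employed).
Unemployed = 4,730 + 1,357 = 6,087 (jobless and actively searching, or on temporary layoff).
Labor force = 75,690 + 6,087 = 81,777.
Unemployment rate = 6,087 / 81,777 = 7.44%.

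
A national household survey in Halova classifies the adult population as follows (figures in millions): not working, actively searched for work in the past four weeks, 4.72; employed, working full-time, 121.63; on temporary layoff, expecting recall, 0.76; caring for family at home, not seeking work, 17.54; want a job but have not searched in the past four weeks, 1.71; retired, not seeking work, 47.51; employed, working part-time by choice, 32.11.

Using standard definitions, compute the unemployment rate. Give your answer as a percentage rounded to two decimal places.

Employed = 121.63 + 32.11 = 153.74 million.
Unemployed = 4.72 + 0.76 = 5.48 million (jobless and actively searching, or on temporary layoff).
Labor force = 153.74 + 5.48 = 159.22 million.
Unemployment rate = 5.48 / 159.22 = 3.44%.

Unemployment rate ≈ 3.44%.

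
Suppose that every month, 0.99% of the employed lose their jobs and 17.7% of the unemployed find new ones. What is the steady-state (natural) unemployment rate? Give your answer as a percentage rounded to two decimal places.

Steady-state unemployment rate ≈ 5.30%.

At steady state the flows balance: s·E = f·U, so U/(E+U) = s/(s+f).
u* = 0.99 / (0.99 + 17.7) = 0.99 / 18.69 = 5.30%.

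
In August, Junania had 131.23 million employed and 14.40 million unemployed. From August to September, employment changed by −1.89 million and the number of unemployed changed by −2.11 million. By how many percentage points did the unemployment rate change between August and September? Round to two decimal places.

August: labor force = 131.23 + 14.40 = 145.63; u = 14.40/145.63 = 9.89%.
September: labor force = 129.34 + 12.29 = 141.63; u = 12.29/141.63 = 8.68%.
Change = 8.68% − 9.89% = −1.21 pp.

The unemployment rate changed by −1.21 percentage points.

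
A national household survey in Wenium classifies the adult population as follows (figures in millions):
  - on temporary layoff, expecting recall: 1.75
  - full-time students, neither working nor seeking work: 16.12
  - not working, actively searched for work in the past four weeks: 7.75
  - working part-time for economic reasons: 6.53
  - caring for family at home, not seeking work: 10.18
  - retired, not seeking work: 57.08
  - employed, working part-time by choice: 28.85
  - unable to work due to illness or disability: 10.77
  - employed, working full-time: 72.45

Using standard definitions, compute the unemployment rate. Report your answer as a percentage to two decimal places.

Unemployment rate ≈ 8.10%.

Employed = 6.53 + 28.85 + 72.45 = 107.83 million (anyone who worked, including part-time for economic reasons, counts as employed).
Unemployed = 1.75 + 7.75 = 9.50 million (jobless and actively searching, or on temporary layoff).
Labor force = 107.83 + 9.50 = 117.33 million.
Unemployment rate = 9.50 / 117.33 = 8.10%.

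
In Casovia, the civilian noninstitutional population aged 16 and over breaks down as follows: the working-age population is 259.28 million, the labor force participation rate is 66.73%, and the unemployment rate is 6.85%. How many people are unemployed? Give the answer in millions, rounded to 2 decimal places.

Labor force = 0.6673 × 259.28 = 173.02 million.
Unemployed = 0.0685 × 173.02 ≈ 11.85 million.

About 11.85 million are unemployed.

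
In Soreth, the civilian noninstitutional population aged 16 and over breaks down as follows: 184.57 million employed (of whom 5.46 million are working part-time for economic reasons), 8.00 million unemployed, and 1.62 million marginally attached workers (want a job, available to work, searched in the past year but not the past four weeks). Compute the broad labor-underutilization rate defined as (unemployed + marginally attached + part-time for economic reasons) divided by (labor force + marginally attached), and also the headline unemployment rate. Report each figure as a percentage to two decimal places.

Labor force = 184.57 + 8.00 = 192.57 million.
Numerator = 8.00 + 1.62 + 5.46 = 15.08 million.
Denominator = 192.57 + 1.62 = 194.19 million.
Broad rate = 15.08 / 194.19 = 7.77%.
Headline unemployment rate = 8.00 / 192.57 = 4.15%.

Broad underutilization rate ≈ 7.77%; headline unemployment rate ≈ 4.15%.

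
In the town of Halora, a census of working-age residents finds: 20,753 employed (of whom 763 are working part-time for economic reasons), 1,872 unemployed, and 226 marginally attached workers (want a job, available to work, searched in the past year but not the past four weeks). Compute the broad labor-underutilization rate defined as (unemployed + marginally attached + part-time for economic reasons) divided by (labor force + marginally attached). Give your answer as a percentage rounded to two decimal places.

Broad underutilization rate ≈ 12.52%.

Labor force = 20,753 + 1,872 = 22,625.
Numerator = 1,872 + 226 + 763 = 2,861.
Denominator = 22,625 + 226 = 22,851.
Broad rate = 2,861 / 22,851 = 12.52%.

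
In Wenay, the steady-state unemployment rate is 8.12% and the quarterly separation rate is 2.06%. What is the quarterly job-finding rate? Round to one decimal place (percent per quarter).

From u* = s/(s+f): f = s·(1−u)/u.
f = 2.06 × (1 − 0.0812) / 0.0812 = 1.8927 / 0.0812 ≈ 23.3% per quarter.

Job-finding rate ≈ 23.3% per quarter.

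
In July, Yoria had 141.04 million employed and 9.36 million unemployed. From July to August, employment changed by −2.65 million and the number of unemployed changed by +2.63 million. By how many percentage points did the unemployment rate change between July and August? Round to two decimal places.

July: labor force = 141.04 + 9.36 = 150.40; u = 9.36/150.40 = 6.22%.
August: labor force = 138.39 + 11.99 = 150.38; u = 11.99/150.38 = 7.97%.
Change = 7.97% − 6.22% = +1.75 pp.

The unemployment rate changed by +1.75 percentage points.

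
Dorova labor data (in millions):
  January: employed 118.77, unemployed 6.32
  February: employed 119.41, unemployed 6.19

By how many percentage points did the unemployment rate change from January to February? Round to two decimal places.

January: labor force = 118.77 + 6.32 = 125.09; u = 6.32/125.09 = 5.05%.
February: labor force = 119.41 + 6.19 = 125.60; u = 6.19/125.60 = 4.93%.
Change = 4.93% − 5.05% = −0.12 pp.

The unemployment rate changed by −0.12 percentage points.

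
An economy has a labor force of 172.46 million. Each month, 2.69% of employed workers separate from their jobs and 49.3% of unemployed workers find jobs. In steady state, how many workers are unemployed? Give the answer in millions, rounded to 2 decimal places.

About 8.92 million are unemployed in steady state.

Steady-state unemployment rate u* = s/(s+f) = 2.69/(2.69+49.3) = 0.051741.
Unemployed = u* × labor force = 0.051741 × 172.46 ≈ 8.92 million.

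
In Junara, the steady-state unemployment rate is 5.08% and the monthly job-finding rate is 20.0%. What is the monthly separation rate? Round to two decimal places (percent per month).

Separation rate ≈ 1.07% per month.

From u* = s/(s+f): s = u·f/(1−u).
s = 0.0508 × 20.0 / (1 − 0.0508) = 1.0160 / 0.9492 ≈ 1.07% per month.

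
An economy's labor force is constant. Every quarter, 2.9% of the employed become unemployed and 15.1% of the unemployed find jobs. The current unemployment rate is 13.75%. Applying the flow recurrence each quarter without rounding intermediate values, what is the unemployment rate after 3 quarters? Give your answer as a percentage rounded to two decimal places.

Unemployment rate after three quarters ≈ 14.81%.

With a fixed labor force, u_{t+1} = u_t + s·(1−u_t) − f·u_t = u_t·(1−s−f) + s.
Here 1−s−f = 0.820 and s = 0.029.
u_1 = 0.137500 × 0.820 + 0.029 = 0.141750.
u_2 = 0.141750 × 0.820 + 0.029 = 0.145235.
u_3 = 0.145235 × 0.820 + 0.029 = 0.148093.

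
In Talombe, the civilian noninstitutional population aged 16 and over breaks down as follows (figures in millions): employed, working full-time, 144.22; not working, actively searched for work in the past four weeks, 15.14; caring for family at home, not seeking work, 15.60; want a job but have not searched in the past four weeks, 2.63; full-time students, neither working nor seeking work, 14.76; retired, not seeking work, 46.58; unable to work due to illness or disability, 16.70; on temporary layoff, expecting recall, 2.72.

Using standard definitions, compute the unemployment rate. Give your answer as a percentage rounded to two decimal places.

Employed = 144.22 million.
Unemployed = 15.14 + 2.72 = 17.86 million (jobless and actively searching, or on temporary layoff).
Labor force = 144.22 + 17.86 = 162.08 million.
Unemployment rate = 17.86 / 162.08 = 11.02%.

Unemployment rate ≈ 11.02%.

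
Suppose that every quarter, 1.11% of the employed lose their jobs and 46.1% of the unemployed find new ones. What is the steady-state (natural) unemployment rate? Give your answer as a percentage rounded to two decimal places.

Steady-state unemployment rate ≈ 2.35%.

At steady state the flows balance: s·E = f·U, so U/(E+U) = s/(s+f).
u* = 1.11 / (1.11 + 46.1) = 1.11 / 47.21 = 2.35%.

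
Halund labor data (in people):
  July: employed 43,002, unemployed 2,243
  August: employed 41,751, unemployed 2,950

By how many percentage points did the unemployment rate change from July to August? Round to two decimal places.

The unemployment rate changed by +1.64 percentage points.

July: labor force = 43,002 + 2,243 = 45,245; u = 2,243/45,245 = 4.96%.
August: labor force = 41,751 + 2,950 = 44,701; u = 2,950/44,701 = 6.60%.
Change = 6.60% − 4.96% = +1.64 pp.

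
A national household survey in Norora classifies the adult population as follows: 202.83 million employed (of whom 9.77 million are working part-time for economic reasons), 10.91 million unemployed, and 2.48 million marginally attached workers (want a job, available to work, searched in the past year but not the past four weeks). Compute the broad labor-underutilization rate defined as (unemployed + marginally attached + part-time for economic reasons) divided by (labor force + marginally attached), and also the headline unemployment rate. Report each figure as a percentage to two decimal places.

Labor force = 202.83 + 10.91 = 213.74 million.
Numerator = 10.91 + 2.48 + 9.77 = 23.16 million.
Denominator = 213.74 + 2.48 = 216.22 million.
Broad rate = 23.16 / 216.22 = 10.71%.
Headline unemployment rate = 10.91 / 213.74 = 5.10%.

Broad underutilization rate ≈ 10.71%; headline unemployment rate ≈ 5.10%.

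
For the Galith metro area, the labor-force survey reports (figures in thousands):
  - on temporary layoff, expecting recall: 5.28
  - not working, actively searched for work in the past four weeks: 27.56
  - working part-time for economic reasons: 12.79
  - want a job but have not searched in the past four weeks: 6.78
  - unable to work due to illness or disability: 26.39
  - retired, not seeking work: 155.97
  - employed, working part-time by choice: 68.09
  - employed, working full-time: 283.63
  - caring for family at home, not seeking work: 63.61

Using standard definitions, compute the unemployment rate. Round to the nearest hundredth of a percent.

Employed = 12.79 + 68.09 + 283.63 = 364.51 thousand (anyone who worked, including part-time for economic reasons, counts as employed).
Unemployed = 5.28 + 27.56 = 32.84 thousand (jobless and actively searching, or on temporary layoff).
Labor force = 364.51 + 32.84 = 397.35 thousand.
Unemployment rate = 32.84 / 397.35 = 8.26%.

Unemployment rate ≈ 8.26%.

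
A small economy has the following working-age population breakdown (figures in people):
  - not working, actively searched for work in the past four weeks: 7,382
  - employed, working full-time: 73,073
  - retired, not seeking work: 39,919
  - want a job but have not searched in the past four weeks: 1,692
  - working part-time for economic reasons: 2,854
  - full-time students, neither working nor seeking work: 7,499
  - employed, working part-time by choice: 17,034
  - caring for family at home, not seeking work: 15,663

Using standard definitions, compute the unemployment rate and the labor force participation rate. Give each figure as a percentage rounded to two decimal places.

Employed = 73,073 + 2,854 + 17,034 = 92,961 (anyone who worked, including part-time for economic reasons, counts as employed).
Unemployed = 7,382.
Labor force = 92,961 + 7,382 = 100,343.
Not in labor force = 39,919 + 1,692 + 7,499 + 15,663 = 64,773 (those not working and not actively searching are outside the labor force — including those who want a job but have given up searching).
Civilian working-age population = 100,343 + 64,773 = 165,116.
Unemployment rate = 7,382 / 100,343 = 7.36%.
Labor force participation rate = 100,343 / 165,116 = 60.77%.

Unemployment rate ≈ 7.36%; labor force participation rate ≈ 60.77%.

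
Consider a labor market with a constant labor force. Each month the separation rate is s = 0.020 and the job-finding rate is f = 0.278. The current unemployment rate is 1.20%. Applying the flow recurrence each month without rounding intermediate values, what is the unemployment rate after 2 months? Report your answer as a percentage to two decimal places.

Unemployment rate after two months ≈ 4.00%.

With a fixed labor force, u_{t+1} = u_t + s·(1−u_t) − f·u_t = u_t·(1−s−f) + s.
Here 1−s−f = 0.702 and s = 0.020.
u_1 = 0.012000 × 0.702 + 0.020 = 0.028424.
u_2 = 0.028424 × 0.702 + 0.020 = 0.039954.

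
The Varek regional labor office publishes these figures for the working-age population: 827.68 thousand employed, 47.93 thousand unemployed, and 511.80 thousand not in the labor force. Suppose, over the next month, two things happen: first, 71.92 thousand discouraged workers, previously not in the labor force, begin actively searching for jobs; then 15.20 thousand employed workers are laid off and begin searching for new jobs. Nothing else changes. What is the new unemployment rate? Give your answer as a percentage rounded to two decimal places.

New unemployment rate ≈ 14.25%.

Initially, labor force = 827.68 + 47.93 = 875.61 thousand, so u = 47.93/875.61 = 5.47%.
After the first change, unemployed and labor force both rise by 71.92 → E = 827.68, U = 119.85, labor force = 947.53 thousand.
After the second change, employed falls and unemployed rises by 15.20; labor force unchanged → E = 812.48, U = 135.05, labor force = 947.53 thousand.
New unemployment rate = 135.05 / 947.53 = 14.25%.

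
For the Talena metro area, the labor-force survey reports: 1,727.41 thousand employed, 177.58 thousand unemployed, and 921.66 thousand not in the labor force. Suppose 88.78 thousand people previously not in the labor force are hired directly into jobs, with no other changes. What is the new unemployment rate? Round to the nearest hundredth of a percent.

New unemployment rate ≈ 8.91%.

Initially, labor force = 1,727.41 + 177.58 = 1,904.99 thousand, so u = 177.58/1,904.99 = 9.32%.
After the change, employed and labor force both rise by 88.78; unemployed unchanged → E = 1,816.19, U = 177.58, labor force = 1,993.77 thousand.
New unemployment rate = 177.58 / 1,993.77 = 8.91%.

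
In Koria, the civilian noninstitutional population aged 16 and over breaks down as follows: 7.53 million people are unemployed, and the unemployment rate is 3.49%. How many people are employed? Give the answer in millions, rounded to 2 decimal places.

Labor force = U / u = 7.53 / 0.0349 ≈ 215.76 million.
Employed = labor force − unemployed = 215.76 − 7.53 = 208.23 million.

About 208.23 million are employed.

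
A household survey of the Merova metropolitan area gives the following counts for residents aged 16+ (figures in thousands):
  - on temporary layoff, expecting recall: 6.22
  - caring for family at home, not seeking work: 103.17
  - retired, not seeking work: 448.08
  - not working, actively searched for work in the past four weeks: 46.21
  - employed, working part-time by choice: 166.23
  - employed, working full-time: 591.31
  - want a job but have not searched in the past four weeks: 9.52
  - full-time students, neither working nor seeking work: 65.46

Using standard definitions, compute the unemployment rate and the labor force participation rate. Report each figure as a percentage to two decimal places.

Unemployment rate ≈ 6.47%; labor force participation rate ≈ 56.40%.

Employed = 166.23 + 591.31 = 757.54 thousand.
Unemployed = 6.22 + 46.21 = 52.43 thousand (jobless and actively searching, or on temporary layoff).
Labor force = 757.54 + 52.43 = 809.97 thousand.
Not in labor force = 103.17 + 448.08 + 9.52 + 65.46 = 626.23 thousand (those not working and not actively searching are outside the labor force — including those who want a job but have given up searching).
Civilian working-age population = 809.97 + 626.23 = 1,436.20 thousand.
Unemployment rate = 52.43 / 809.97 = 6.47%.
Labor force participation rate = 809.97 / 1,436.20 = 56.40%.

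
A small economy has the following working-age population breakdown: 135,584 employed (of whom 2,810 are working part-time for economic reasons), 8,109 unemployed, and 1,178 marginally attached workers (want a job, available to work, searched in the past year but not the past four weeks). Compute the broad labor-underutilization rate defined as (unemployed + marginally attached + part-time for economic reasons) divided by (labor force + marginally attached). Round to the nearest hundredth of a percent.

Broad underutilization rate ≈ 8.35%.

Labor force = 135,584 + 8,109 = 143,693.
Numerator = 8,109 + 1,178 + 2,810 = 12,097.
Denominator = 143,693 + 1,178 = 144,871.
Broad rate = 12,097 / 144,871 = 8.35%.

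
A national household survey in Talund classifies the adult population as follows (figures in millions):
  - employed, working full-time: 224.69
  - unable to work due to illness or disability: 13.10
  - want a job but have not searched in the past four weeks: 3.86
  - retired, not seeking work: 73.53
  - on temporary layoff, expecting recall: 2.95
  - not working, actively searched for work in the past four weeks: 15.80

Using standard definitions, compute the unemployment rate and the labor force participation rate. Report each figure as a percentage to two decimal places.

Unemployment rate ≈ 7.70%; labor force participation rate ≈ 72.90%.

Employed = 224.69 million.
Unemployed = 2.95 + 15.80 = 18.75 million (jobless and actively searching, or on temporary layoff).
Labor force = 224.69 + 18.75 = 243.44 million.
Not in labor force = 13.10 + 3.86 + 73.53 = 90.49 million (those not working and not actively searching are outside the labor force — including those who want a job but have given up searching).
Civilian working-age population = 243.44 + 90.49 = 333.93 million.
Unemployment rate = 18.75 / 243.44 = 7.70%.
Labor force participation rate = 243.44 / 333.93 = 72.90%.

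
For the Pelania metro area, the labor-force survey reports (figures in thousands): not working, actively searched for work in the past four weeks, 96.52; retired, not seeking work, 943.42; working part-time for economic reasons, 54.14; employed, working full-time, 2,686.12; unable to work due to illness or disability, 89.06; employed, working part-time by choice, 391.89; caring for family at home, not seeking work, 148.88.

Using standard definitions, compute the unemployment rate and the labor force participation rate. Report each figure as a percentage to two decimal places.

Employed = 54.14 + 2,686.12 + 391.89 = 3,132.15 thousand (anyone who worked, including part-time for economic reasons, counts as employed).
Unemployed = 96.52 thousand.
Labor force = 3,132.15 + 96.52 = 3,228.67 thousand.
Not in labor force = 943.42 + 89.06 + 148.88 = 1,181.36 thousand (those not working and not actively searching are outside the labor force).
Civilian working-age population = 3,228.67 + 1,181.36 = 4,410.03 thousand.
Unemployment rate = 96.52 / 3,228.67 = 2.99%.
Labor force participation rate = 3,228.67 / 4,410.03 = 73.21%.

Unemployment rate ≈ 2.99%; labor force participation rate ≈ 73.21%.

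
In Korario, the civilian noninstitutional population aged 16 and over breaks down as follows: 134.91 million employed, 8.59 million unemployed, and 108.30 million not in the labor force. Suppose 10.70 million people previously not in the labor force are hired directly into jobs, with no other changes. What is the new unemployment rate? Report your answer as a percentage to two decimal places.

Initially, labor force = 134.91 + 8.59 = 143.50 million, so u = 8.59/143.50 = 5.99%.
After the change, employed and labor force both rise by 10.70; unemployed unchanged → E = 145.61, U = 8.59, labor force = 154.20 million.
New unemployment rate = 8.59 / 154.20 = 5.57%.

New unemployment rate ≈ 5.57%.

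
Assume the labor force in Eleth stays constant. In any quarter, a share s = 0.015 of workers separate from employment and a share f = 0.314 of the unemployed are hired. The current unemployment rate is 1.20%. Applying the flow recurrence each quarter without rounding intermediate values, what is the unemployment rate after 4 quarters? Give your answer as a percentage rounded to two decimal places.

Unemployment rate after four quarters ≈ 3.88%.

With a fixed labor force, u_{t+1} = u_t + s·(1−u_t) − f·u_t = u_t·(1−s−f) + s.
Here 1−s−f = 0.671 and s = 0.015.
u_1 = 0.012000 × 0.671 + 0.015 = 0.023052.
u_2 = 0.023052 × 0.671 + 0.015 = 0.030468.
u_3 = 0.030468 × 0.671 + 0.015 = 0.035444.
u_4 = 0.035444 × 0.671 + 0.015 = 0.038783.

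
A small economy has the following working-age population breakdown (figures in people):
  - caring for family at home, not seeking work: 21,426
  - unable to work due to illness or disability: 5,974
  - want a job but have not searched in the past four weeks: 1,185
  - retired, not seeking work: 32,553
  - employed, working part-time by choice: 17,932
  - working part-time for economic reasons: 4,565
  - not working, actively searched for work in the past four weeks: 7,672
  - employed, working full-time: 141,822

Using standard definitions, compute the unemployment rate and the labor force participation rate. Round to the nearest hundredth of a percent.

Employed = 17,932 + 4,565 + 141,822 = 164,319 (anyone who worked, including part-time for economic reasons, counts as employed).
Unemployed = 7,672.
Labor force = 164,319 + 7,672 = 171,991.
Not in labor force = 21,426 + 5,974 + 1,185 + 32,553 = 61,138 (those not working and not actively searching are outside the labor force — including those who want a job but have given up searching).
Civilian working-age population = 171,991 + 61,138 = 233,129.
Unemployment rate = 7,672 / 171,991 = 4.46%.
Labor force participation rate = 171,991 / 233,129 = 73.78%.

Unemployment rate ≈ 4.46%; labor force participation rate ≈ 73.78%.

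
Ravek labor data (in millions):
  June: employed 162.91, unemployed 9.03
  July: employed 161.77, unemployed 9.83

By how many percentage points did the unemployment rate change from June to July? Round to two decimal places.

The unemployment rate changed by +0.48 percentage points.

June: labor force = 162.91 + 9.03 = 171.94; u = 9.03/171.94 = 5.25%.
July: labor force = 161.77 + 9.83 = 171.60; u = 9.83/171.60 = 5.73%.
Change = 5.73% − 5.25% = +0.48 pp.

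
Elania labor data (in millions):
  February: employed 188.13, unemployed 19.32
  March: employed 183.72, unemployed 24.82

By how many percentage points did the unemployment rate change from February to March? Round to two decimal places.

The unemployment rate changed by +2.59 percentage points.

February: labor force = 188.13 + 19.32 = 207.45; u = 19.32/207.45 = 9.31%.
March: labor force = 183.72 + 24.82 = 208.54; u = 24.82/208.54 = 11.90%.
Change = 11.90% − 9.31% = +2.59 pp.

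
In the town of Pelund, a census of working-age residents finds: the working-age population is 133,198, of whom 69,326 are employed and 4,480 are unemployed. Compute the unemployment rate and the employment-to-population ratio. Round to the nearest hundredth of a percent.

Unemployment rate ≈ 6.07%; employment-population ratio ≈ 52.05%.

Labor force = employed + unemployed = 69,326 + 4,480 = 73,806.
Unemployment rate = 4,480 / 73,806 = 6.07%.
Employment-population ratio = 69,326 / 133,198 = 52.05%.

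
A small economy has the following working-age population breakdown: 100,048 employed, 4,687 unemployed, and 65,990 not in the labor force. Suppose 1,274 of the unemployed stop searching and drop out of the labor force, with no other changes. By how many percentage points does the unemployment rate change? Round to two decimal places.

Initially, labor force = 100,048 + 4,687 = 104,735, so u = 4,687/104,735 = 4.48%.
After the change, unemployed and labor force both fall by 1,274 → E = 100,048, U = 3,413, labor force = 103,461.
New unemployment rate = 3,413 / 103,461 = 3.30%.
Change = 3.30% − 4.48% = −1.18 percentage points.

The unemployment rate changes by −1.18 percentage points.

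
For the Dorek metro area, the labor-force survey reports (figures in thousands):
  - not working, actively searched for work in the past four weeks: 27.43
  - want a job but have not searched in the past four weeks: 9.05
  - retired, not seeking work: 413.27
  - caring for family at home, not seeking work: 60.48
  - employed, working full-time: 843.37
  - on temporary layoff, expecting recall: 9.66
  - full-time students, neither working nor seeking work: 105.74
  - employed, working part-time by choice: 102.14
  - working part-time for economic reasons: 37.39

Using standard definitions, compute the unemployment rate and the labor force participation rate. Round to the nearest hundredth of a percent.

Employed = 843.37 + 102.14 + 37.39 = 982.90 thousand (anyone who worked, including part-time for economic reasons, counts as employed).
Unemployed = 27.43 + 9.66 = 37.09 thousand (jobless and actively searching, or on temporary layoff).
Labor force = 982.90 + 37.09 = 1,019.99 thousand.
Not in labor force = 9.05 + 413.27 + 60.48 + 105.74 = 588.54 thousand (those not working and not actively searching are outside the labor force — including those who want a job but have given up searching).
Civilian working-age population = 1,019.99 + 588.54 = 1,608.53 thousand.
Unemployment rate = 37.09 / 1,019.99 = 3.64%.
Labor force participation rate = 1,019.99 / 1,608.53 = 63.41%.

Unemployment rate ≈ 3.64%; labor force participation rate ≈ 63.41%.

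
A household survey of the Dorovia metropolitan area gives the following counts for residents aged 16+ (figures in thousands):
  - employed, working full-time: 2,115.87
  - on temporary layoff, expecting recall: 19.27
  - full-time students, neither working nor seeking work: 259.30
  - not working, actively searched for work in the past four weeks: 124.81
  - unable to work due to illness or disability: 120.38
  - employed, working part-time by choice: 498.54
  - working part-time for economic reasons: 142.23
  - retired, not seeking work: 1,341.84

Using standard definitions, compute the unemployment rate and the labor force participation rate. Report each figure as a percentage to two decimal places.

Unemployment rate ≈ 4.97%; labor force participation rate ≈ 62.76%.

Employed = 2,115.87 + 498.54 + 142.23 = 2,756.64 thousand (anyone who worked, including part-time for economic reasons, counts as employed).
Unemployed = 19.27 + 124.81 = 144.08 thousand (jobless and actively searching, or on temporary layoff).
Labor force = 2,756.64 + 144.08 = 2,900.72 thousand.
Not in labor force = 259.30 + 120.38 + 1,341.84 = 1,721.52 thousand (those not working and not actively searching are outside the labor force).
Civilian working-age population = 2,900.72 + 1,721.52 = 4,622.24 thousand.
Unemployment rate = 144.08 / 2,900.72 = 4.97%.
Labor force participation rate = 2,900.72 / 4,622.24 = 62.76%.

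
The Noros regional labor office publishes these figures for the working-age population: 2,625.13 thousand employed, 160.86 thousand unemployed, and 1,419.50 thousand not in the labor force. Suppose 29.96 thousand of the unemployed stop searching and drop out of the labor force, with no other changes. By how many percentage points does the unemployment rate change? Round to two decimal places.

The unemployment rate changes by −1.02 percentage points.

Initially, labor force = 2,625.13 + 160.86 = 2,785.99 thousand, so u = 160.86/2,785.99 = 5.77%.
After the change, unemployed and labor force both fall by 29.96 → E = 2,625.13, U = 130.90, labor force = 2,756.03 thousand.
New unemployment rate = 130.90 / 2,756.03 = 4.75%.
Change = 4.75% − 5.77% = −1.02 percentage points.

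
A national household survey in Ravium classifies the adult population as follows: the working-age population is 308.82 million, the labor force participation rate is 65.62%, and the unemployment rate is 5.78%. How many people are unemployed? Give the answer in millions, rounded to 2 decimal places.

About 11.71 million are unemployed.

Labor force = 0.6562 × 308.82 = 202.65 million.
Unemployed = 0.0578 × 202.65 ≈ 11.71 million.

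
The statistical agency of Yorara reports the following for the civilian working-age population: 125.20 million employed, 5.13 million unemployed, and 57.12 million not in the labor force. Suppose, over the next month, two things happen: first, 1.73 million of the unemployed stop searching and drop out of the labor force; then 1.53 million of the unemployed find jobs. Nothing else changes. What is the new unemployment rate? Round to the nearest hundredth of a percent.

Initially, labor force = 125.20 + 5.13 = 130.33 million, so u = 5.13/130.33 = 3.94%.
After the first change, unemployed and labor force both fall by 1.73 → E = 125.20, U = 3.40, labor force = 128.60 million.
After the second change, unemployed falls and employed rises by 1.53; labor force unchanged → E = 126.73, U = 1.87, labor force = 128.60 million.
New unemployment rate = 1.87 / 128.60 = 1.45%.

New unemployment rate ≈ 1.45%.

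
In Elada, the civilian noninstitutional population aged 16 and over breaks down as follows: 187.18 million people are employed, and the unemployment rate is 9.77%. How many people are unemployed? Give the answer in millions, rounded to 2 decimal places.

About 20.27 million are unemployed.

Let U be the number unemployed. The labor force is E + U, and U/(E+U) = 0.0977.
So U = 0.0977 × 187.18 / (1 − 0.0977) = 18.2875 / 0.9023 ≈ 20.27 million.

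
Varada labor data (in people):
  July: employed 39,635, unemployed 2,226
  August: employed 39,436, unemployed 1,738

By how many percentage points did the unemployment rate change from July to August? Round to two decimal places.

The unemployment rate changed by −1.10 percentage points.

July: labor force = 39,635 + 2,226 = 41,861; u = 2,226/41,861 = 5.32%.
August: labor force = 39,436 + 1,738 = 41,174; u = 1,738/41,174 = 4.22%.
Change = 4.22% − 5.32% = −1.10 pp.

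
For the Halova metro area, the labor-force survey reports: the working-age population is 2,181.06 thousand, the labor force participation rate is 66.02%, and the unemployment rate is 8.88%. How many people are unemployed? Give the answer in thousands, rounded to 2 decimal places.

About 127.87 thousand are unemployed.

Labor force = 0.6602 × 2,181.06 = 1,439.94 thousand.
Unemployed = 0.0888 × 1,439.94 ≈ 127.87 thousand.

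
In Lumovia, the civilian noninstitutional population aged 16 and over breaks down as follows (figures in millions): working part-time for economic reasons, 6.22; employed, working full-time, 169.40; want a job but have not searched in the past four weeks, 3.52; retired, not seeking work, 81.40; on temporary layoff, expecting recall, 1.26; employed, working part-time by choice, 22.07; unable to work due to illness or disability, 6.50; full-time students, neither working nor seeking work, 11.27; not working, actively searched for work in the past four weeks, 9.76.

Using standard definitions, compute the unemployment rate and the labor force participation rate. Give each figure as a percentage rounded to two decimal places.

Unemployment rate ≈ 5.28%; labor force participation rate ≈ 67.02%.

Employed = 6.22 + 169.40 + 22.07 = 197.69 million (anyone who worked, including part-time for economic reasons, counts as employed).
Unemployed = 1.26 + 9.76 = 11.02 million (jobless and actively searching, or on temporary layoff).
Labor force = 197.69 + 11.02 = 208.71 million.
Not in labor force = 3.52 + 81.40 + 6.50 + 11.27 = 102.69 million (those not working and not actively searching are outside the labor force — including those who want a job but have given up searching).
Civilian working-age population = 208.71 + 102.69 = 311.40 million.
Unemployment rate = 11.02 / 208.71 = 5.28%.
Labor force participation rate = 208.71 / 311.40 = 67.02%.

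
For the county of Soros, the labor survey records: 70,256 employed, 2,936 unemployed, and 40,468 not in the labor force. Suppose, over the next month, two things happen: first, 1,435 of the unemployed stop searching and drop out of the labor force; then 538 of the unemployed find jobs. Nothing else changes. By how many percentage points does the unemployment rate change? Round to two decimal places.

Initially, labor force = 70,256 + 2,936 = 73,192, so u = 2,936/73,192 = 4.01%.
After the first change, unemployed and labor force both fall by 1,435 → E = 70,256, U = 1,501, labor force = 71,757.
After the second change, unemployed falls and employed rises by 538; labor force unchanged → E = 70,794, U = 963, labor force = 71,757.
New unemployment rate = 963 / 71,757 = 1.34%.
Change = 1.34% − 4.01% = −2.67 percentage points.

The unemployment rate changes by −2.67 percentage points.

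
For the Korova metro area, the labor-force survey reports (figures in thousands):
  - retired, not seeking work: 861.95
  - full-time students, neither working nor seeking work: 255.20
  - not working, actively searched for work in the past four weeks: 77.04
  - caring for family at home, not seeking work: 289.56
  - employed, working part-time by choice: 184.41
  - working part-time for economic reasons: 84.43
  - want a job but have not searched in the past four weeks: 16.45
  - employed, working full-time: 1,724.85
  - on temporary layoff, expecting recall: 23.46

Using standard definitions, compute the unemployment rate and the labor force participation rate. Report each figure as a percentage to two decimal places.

Unemployment rate ≈ 4.80%; labor force participation rate ≈ 59.54%.

Employed = 184.41 + 84.43 + 1,724.85 = 1,993.69 thousand (anyone who worked, including part-time for economic reasons, counts as employed).
Unemployed = 77.04 + 23.46 = 100.50 thousand (jobless and actively searching, or on temporary layoff).
Labor force = 1,993.69 + 100.50 = 2,094.19 thousand.
Not in labor force = 861.95 + 255.20 + 289.56 + 16.45 = 1,423.16 thousand (those not working and not actively searching are outside the labor force — including those who want a job but have given up searching).
Civilian working-age population = 2,094.19 + 1,423.16 = 3,517.35 thousand.
Unemployment rate = 100.50 / 2,094.19 = 4.80%.
Labor force participation rate = 2,094.19 / 3,517.35 = 59.54%.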